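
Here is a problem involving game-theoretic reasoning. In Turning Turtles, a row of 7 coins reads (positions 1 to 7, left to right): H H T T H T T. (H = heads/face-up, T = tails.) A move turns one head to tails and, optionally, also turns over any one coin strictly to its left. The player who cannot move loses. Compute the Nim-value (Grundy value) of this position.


Coins: H H T T H T T
Key fact: a single head at position k behaves exactly like a Nim heap of size k (turning it to T and optionally flipping a coin at j < k corresponds to moving the heap from k to j, or to 0), and heads combine as a disjunctive sum (two heads at the same place would cancel, matching j XOR j = 0). So the Nim-value is the XOR of the 1-indexed positions of the heads.
Face-up positions (1-indexed): [1, 2, 5]
XOR 0 with 1: 0 XOR 1 = 1
XOR 1 with 2: 1 XOR 2 = 3
XOR 3 with 5: 3 XOR 5 = 6
Nim-value = 6

6


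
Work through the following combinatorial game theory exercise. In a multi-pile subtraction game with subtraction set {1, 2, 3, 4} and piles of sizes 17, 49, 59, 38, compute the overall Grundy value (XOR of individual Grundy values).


Subtraction set: {1, 2, 3, 4}
For this subtraction set, G(n) = n mod 5 (period = max + 1 = 5).
Pile 1 (size 17): G(17) = 17 mod 5 = 2
Pile 2 (size 49): G(49) = 49 mod 5 = 4
Pile 3 (size 59): G(59) = 59 mod 5 = 4
Pile 4 (size 38): G(38) = 38 mod 5 = 3
Total Grundy value = XOR of all: 2 XOR 4 XOR 4 XOR 3 = 1

1


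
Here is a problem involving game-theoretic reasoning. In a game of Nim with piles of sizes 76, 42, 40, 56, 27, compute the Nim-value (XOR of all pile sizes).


We need the XOR (exclusive or) of all pile sizes.
After XOR-ing pile 1 (size 76): 0 XOR 76 = 76
After XOR-ing pile 2 (size 42): 76 XOR 42 = 102
After XOR-ing pile 3 (size 40): 102 XOR 40 = 78
After XOR-ing pile 4 (size 56): 78 XOR 56 = 118
After XOR-ing pile 5 (size 27): 118 XOR 27 = 109
The Nim-value of this position is 109.

109


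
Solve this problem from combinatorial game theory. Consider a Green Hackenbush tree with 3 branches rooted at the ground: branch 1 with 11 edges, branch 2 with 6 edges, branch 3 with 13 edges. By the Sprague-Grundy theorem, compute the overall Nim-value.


The tree has 3 branches from the ground vertex.
In Green Hackenbush, the Nim-value of a simple path of length k is k.
Branch 1: length 11, Nim-value = 11
Branch 2: length 6, Nim-value = 6
Branch 3: length 13, Nim-value = 13
Total Nim-value = XOR of all branch values:
0 XOR 11 = 11
11 XOR 6 = 13
13 XOR 13 = 0
Nim-value of the tree = 0

0


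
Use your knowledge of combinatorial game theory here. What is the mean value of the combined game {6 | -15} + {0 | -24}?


G1 = {6 | -15}, G2 = {0 | -24}
Each is a switch {a | b} with numbers a > b; its mean value is (a + b)/2, and mean value is additive over game sums: m(G1 + G2) = m(G1) + m(G2).
Mean of G1 = (6 + (-15))/2 = -9/2 = -9/2
Mean of G2 = (0 + (-24))/2 = -24/2 = -12
Mean of G1 + G2 = -9/2 + -12 = -33/2

-33/2


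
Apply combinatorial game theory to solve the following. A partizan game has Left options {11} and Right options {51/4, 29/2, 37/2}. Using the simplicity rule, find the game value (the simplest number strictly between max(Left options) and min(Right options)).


Left options: {11}, max = 11
Right options: {51/4, 29/2, 37/2}, min = 51/4
All options are numbers and max(Left) < min(Right), so by the simplicity theorem the value is the simplest (earliest-born) number strictly between 11 and 51/4.
The only integer strictly between 11 and 51/4 is 12.
No non-integer in the interval can be simpler: if x is a non-integer in the interval, then floor(x) or ceil(x) also lies in the interval (the interval contains an integer), and both are proper prefixes of x's sign expansion, i.e. born earlier. So the game value is 12.
Game value = 12

12


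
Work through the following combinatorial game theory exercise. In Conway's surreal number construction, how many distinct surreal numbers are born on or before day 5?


Day 0: {|} = 0 is born. Count = 1.
Day n: the number of surreal numbers born by day n is 2^(n+1) - 1.
By day 0: 2^1 - 1 = 1
By day 1: 2^2 - 1 = 3
By day 2: 2^3 - 1 = 7
By day 3: 2^4 - 1 = 15
By day 4: 2^5 - 1 = 31
By day 5: 2^6 - 1 = 63
By day 5: 63 surreal numbers.

63


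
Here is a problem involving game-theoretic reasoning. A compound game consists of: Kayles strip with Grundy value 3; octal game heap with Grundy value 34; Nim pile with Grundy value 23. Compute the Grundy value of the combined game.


By the Sprague-Grundy theorem, the Grundy value of a sum of games is the XOR of individual Grundy values.
Kayles strip: Grundy value = 3. Running XOR: 0 XOR 3 = 3
octal game heap: Grundy value = 34. Running XOR: 3 XOR 34 = 33
Nim pile: Grundy value = 23. Running XOR: 33 XOR 23 = 54
The combined Grundy value is 54.

54


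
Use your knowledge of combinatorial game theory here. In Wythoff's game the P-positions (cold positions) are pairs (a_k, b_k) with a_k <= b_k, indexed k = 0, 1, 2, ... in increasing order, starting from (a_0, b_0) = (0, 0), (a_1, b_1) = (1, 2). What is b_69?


By Wythoff's theorem, a_k = floor(k * phi) and b_k = floor(k * phi^2) = a_k + k, where phi = (1 + sqrt(5))/2 is the golden ratio.
phi = (1 + sqrt(5))/2 = 1.618034
phi^2 = phi + 1 = 2.618034
k = 69
k * phi^2 = 69 * 2.618034 = 180.644345
b_69 = floor(k * phi^2) = 180 (check: a_69 + k = 111 + 69 = 180)

180


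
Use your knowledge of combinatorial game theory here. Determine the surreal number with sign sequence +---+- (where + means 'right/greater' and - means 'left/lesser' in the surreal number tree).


Sign expansion: +---+-
Rule: track bounds (lo, hi), initially (-inf, +inf). On '+', the current value becomes lo and we move to the simplest number in (value, hi): value + 1 if hi = +inf, otherwise the midpoint (value + hi)/2. On '-', the current value becomes hi and we move to value - 1 if lo = -inf, otherwise the midpoint (lo + value)/2.
Start at 0.
Step 1: sign = +, move right. Bounds: (0, +inf). Value = 1
Step 2: sign = -, move left. Bounds: (0, 1). Value = 1/2
Step 3: sign = -, move left. Bounds: (0, 1/2). Value = 1/4
Step 4: sign = -, move left. Bounds: (0, 1/4). Value = 1/8
Step 5: sign = +, move right. Bounds: (1/8, 1/4). Value = 3/16
Step 6: sign = -, move left. Bounds: (1/8, 3/16). Value = 5/32
The surreal number with sign expansion +---+- is 5/32.

5/32


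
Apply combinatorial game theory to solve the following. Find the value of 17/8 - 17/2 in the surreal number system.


x = 17/8, y = 17/2
Converting to common denominator: 8
x = 17/8, y = 68/8
x - y = 17/8 - 17/2 = -51/8

-51/8


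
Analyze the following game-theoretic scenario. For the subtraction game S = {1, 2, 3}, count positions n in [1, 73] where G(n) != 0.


Subtraction set S = {1, 2, 3}, so G(n) = n mod 4.
G(n) = 0 when n is a multiple of 4.
Multiples of 4 in [1, 73]: 18
N-positions (nonzero Grundy) = 73 - 18 = 55

55


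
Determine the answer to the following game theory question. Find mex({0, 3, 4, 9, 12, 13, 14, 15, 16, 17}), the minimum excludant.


Set = {0, 3, 4, 9, 12, 13, 14, 15, 16, 17}
0 is in the set.
1 is NOT in the set. This is the mex.
mex = 1

1


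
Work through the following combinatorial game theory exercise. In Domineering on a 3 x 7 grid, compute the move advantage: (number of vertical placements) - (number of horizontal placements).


Board is 3 x 7 (rows x cols).
Left (vertical) placements: (rows-1) * cols = 2 * 7 = 14
Right (horizontal) placements: rows * (cols-1) = 3 * 6 = 18
Advantage = Left - Right = 14 - 18 = -4

-4


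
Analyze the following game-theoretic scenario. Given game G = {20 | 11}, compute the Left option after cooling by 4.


Original game: {20 | 11} (a switch {a | b} with a > b).
Cooling by t (for t below the temperature (a - b)/2 = 9/2) taxes each move by t: {a | b} cooled by t is {a - t | b + t}.
Cooling amount: t = 4
Cooled Left option: 20 - 4 = 16
Cooled Right option: 11 + 4 = 15
Cooled game: {16 | 15}
Left option = 16

16


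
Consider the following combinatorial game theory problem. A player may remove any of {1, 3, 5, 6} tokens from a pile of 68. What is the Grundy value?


The subtraction set is S = {1, 3, 5, 6}.
G(k) = mex{ G(k - s) : s in S, s <= k }. We compute iteratively: G(0) = 0.
G(1) = mex({0}) = 1
G(2) = mex({1}) = 0
G(3) = mex({0}) = 1
G(4) = mex({1}) = 0
G(5) = mex({0}) = 1
G(6) = mex({0, 1}) = 2
G(7) = mex({0, 1, 2}) = 3
G(8) = mex({0, 1, 3}) = 2
G(9) = mex({0, 1, 2}) = 3
G(10) = mex({0, 1, 3}) = 2
G(11) = mex({1, 2}) = 0
G(12) = mex({0, 2, 3}) = 1
G(13) = mex({1, 2, 3}) = 0
G(14) = mex({0, 2, 3}) = 1
G(15) = mex({1, 2, 3}) = 0
G(16) = mex({0, 2}) = 1
Observe that G(11)..G(16) = 0, 1, 0, 1, 0, 1 repeats G(0)..G(5) = 0, 1, 0, 1, 0, 1.
For k >= max(S) = 6, G(k) is determined by the previous 6 values G(k-6)..G(k-1); a window of 6 consecutive values has recurred shifted by 11, so by induction G(k + 11) = G(k) for all k >= 0: the sequence is periodic from the start with period 11.
One period: G(0..10) = 0, 1, 0, 1, 0, 1, 2, 3, 2, 3, 2.
68 mod 11 = 2, so G(68) = G(2) = 0.

0


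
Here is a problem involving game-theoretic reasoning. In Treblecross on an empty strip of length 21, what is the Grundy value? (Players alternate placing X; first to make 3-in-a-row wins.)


Treblecross: place X on empty cells; 3-in-a-row wins.
Playing within two cells of an existing X lets the opponent win at once, so sensible play treats the cells i-2..i+2 around each X as dead. The player left with no safe cell loses, so this is a normal-play take-away game on strips of safe cells.
Placing X at cell i (0-indexed) of a strip of k safe cells leaves independent strips of sizes max(0, i-2) and max(0, k-i-3). Hence G(k) = mex{ G(max(0,i-2)) XOR G(max(0,k-i-3)) : 0 <= i < k }, with G(0) = 0.
G(1): splits (0,0):0^0=0 -> mex({0}) = 1
G(2): splits (0,0):0^0=0 -> mex({0}) = 1
G(3): splits (0,0):0^0=0 -> mex({0}) = 1
G(4): splits (0,1):0^1=1 (0,0):0^0=0 -> mex({0, 1}) = 2
G(5): splits (0,2):0^1=1 (0,1):0^1=1 (0,0):0^0=0 -> mex({0, 1}) = 2
G(6) = mex({1}) = 0
G(7) = mex({0, 1, 2}) = 3
G(8) = mex({0, 1, 2}) = 3
G(9) = mex({0, 2}) = 1
G(10) = mex({0, 2, 3}) = 1
G(11) = mex({0, 3}) = 1
G(12) = mex({1, 3}) = 0
G(13) = mex({0, 1, 2, 3}) = 4
G(14) = mex({0, 1, 2}) = 3
G(15) = mex({0, 1, 2}) = 3
G(16) = mex({0, 1, 2, 4}) = 3
G(17) = mex({0, 1, 3, 4}) = 2
G(18) = mex({0, 1, 3, 4}) = 2
G(19) = mex({0, 1, 3, 5}) = 2
G(20) = mex({0, 1, 2, 3, 5}) = 4
G(21) = mex({0, 1, 2, 3, 5}) = 4
Therefore G(21) = 4.

4


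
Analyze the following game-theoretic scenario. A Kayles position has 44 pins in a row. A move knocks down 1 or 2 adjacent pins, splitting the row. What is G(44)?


Kayles: a move removes 1 or 2 adjacent pins from a contiguous row.
Removing pins from a row of k leaves two independent rows (a, b) with a + b = k - 1 (one pin) or a + b = k - 2 (two pins); an end removal gives a = 0.
By Sprague-Grundy, G(k) = mex{ G(a) XOR G(b) } over all these splits. G(0) = 0.
G(1): splits (0,0):0^0=0 -> mex({0}) = 1
G(2): splits (0,1):0^1=1 (0,0):0^0=0 -> mex({0, 1}) = 2
G(3): splits (0,2):0^2=2 (1,1):1^1=0 (0,1):0^1=1 -> mex({0, 1, 2}) = 3
G(4): splits (0,3):0^3=3 (1,2):1^2=3 (0,2):0^2=2 (1,1):1^1=0 -> mex({0, 2, 3}) = 1
G(5): splits (0,4):0^1=1 (1,3):1^3=2 (2,2):2^2=0 (0,3):0^3=3 (1,2):1^2=3 -> mex({0, 1, 2, 3}) = 4
G(6) = mex({0, 1, 2, 4}) = 3
G(7) = mex({0, 1, 3, 4, 5}) = 2
G(8) = mex({0, 2, 3, 5, 6}) = 1
G(9) = mex({0, 1, 2, 3, 6, 7}) = 4
G(10) = mex({0, 1, 3, 4, 5, 7}) = 2
G(11) = mex({0, 1, 2, 3, 4, 5}) = 6
G(12) = mex({0, 1, 2, 3, 5, 6, 7}) = 4
G(13) = mex({0, 2, 3, 4, 6, 7}) = 1
G(14) = mex({0, 1, 4, 5, 6, 7}) = 2
G(15) = mex({0, 1, 2, 3, 4, 5, 6}) = 7
G(16) = mex({0, 2, 3, 5, 6, 7}) = 1
G(17) = mex({0, 1, 2, 3, 5, 6, 7}) = 4
G(18) = mex({0, 1, 2, 4, 5, 6}) = 3
G(19) = mex({0, 1, 3, 4, 5, 7}) = 2
G(20) = mex({0, 2, 3, 4, 5, 6, 7}) = 1
G(21) = mex({0, 1, 2, 3, 5, 6, 7}) = 4
G(22) = mex({0, 1, 2, 3, 4, 5, 7}) = 6
G(23) = mex({0, 1, 2, 3, 4, 5, 6}) = 7
G(24) = mex({0, 1, 2, 3, 5, 6, 7}) = 4
G(25) = mex({0, 2, 3, 4, 6, 7}) = 1
G(26) = mex({0, 1, 3, 4, 5, 6, 7}) = 2
G(27) = mex({0, 1, 2, 3, 4, 5, 6, 7}) = 8
G(28) = mex({0, 1, 2, 3, 4, 6, 7, 8}) = 5
G(29) = mex({0, 1, 2, 3, 5, 6, 7, 8, 9}) = 4
G(30) = mex({0, 1, 2, 3, 4, 5, 6, 9, 10}) = 7
G(31) = mex({0, 1, 3, 4, 5, 7, 10, 11}) = 2
G(32) = mex({0, 2, 3, 4, 5, 6, 7, 9, 11}) = 1
G(33) = mex({0, 1, 2, 3, 4, 5, 6, 7, 9, 12}) = 8
G(34) = mex({0, 1, 2, 3, 4, 5, 7, 8, 11, 12}) = 6
G(35) = mex({0, 1, 2, 3, 4, 5, 6, 8, 9, 10, 11}) = 7
G(36) = mex({0, 1, 2, 3, 5, 6, 7, 9, 10}) = 4
G(37) = mex({0, 2, 3, 4, 6, 7, 9, 10, 11, 12}) = 1
G(38) = mex({0, 1, 3, 4, 5, 6, 7, 9, 10, 11, 12}) = 2
G(39) = mex({0, 1, 2, 4, 5, 6, 7, 9, 10, 12, 14}) = 3
G(40) = mex({0, 2, 3, 4, 6, 7, 11, 12, 14}) = 1
G(41) = mex({0, 1, 2, 3, 5, 6, 7, 9, 10, 11, 12}) = 4
G(42) = mex({0, 1, 2, 3, 4, 5, 6, 9, 10}) = 7
G(43) = mex({0, 1, 3, 4, 5, 7, 9, 10, 12, 15}) = 2
G(44) = mex({0, 2, 3, 4, 5, 6, 7, 9, 10, 12, 15}) = 1
Therefore G(44) = 1.

1


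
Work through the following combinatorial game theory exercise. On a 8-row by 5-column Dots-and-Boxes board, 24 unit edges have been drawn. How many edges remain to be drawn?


Grid: 8 x 5 boxes, i.e. 9 rows and 6 columns of dots.
Horizontal edges: (rows + 1) * cols = 9 * 5 = 45
Vertical edges: rows * (cols + 1) = 8 * 6 = 48
Total edges: 45 + 48 = 93
Edges drawn: 24
Remaining: 93 - 24 = 69

69


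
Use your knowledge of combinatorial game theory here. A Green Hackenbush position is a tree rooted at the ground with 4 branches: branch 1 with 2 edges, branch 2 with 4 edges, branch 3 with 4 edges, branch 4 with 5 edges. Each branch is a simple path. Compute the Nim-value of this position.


The tree has 4 branches from the ground vertex.
In Green Hackenbush, the Nim-value of a simple path of length k is k.
Branch 1: length 2, Nim-value = 2
Branch 2: length 4, Nim-value = 4
Branch 3: length 4, Nim-value = 4
Branch 4: length 5, Nim-value = 5
Total Nim-value = XOR of all branch values:
0 XOR 2 = 2
2 XOR 4 = 6
6 XOR 4 = 2
2 XOR 5 = 7
Nim-value of the tree = 7

7


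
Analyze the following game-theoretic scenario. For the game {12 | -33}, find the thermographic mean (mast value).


Game = {12 | -33}, a switch {a | b} with numbers a > b.
Its thermograph has left wall a - t and right wall b + t, which meet at t = (a - b)/2, where both equal (a + b)/2. So the mast (mean value) is at (a + b)/2.
Mean = (12 + (-33))/2 = -21/2 = -21/2

-21/2


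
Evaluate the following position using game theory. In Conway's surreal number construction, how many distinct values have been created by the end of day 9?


Day 0: {|} = 0 is born. Count = 1.
Day n: the number of surreal numbers born by day n is 2^(n+1) - 1.
By day 0: 2^1 - 1 = 1
By day 1: 2^2 - 1 = 3
By day 2: 2^3 - 1 = 7
By day 3: 2^4 - 1 = 15
By day 4: 2^5 - 1 = 31
By day 5: 2^6 - 1 = 63
By day 6: 2^7 - 1 = 127
By day 7: 2^8 - 1 = 255
By day 8: 2^9 - 1 = 511
By day 9: 2^10 - 1 = 1023
By day 9: 1023 surreal numbers.

1023


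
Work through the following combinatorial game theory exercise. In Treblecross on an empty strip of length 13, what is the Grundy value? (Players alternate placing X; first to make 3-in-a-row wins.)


Treblecross: place X on empty cells; 3-in-a-row wins.
Playing within two cells of an existing X lets the opponent win at once, so sensible play treats the cells i-2..i+2 around each X as dead. The player left with no safe cell loses, so this is a normal-play take-away game on strips of safe cells.
Placing X at cell i (0-indexed) of a strip of k safe cells leaves independent strips of sizes max(0, i-2) and max(0, k-i-3). Hence G(k) = mex{ G(max(0,i-2)) XOR G(max(0,k-i-3)) : 0 <= i < k }, with G(0) = 0.
G(1): splits (0,0):0^0=0 -> mex({0}) = 1
G(2): splits (0,0):0^0=0 -> mex({0}) = 1
G(3): splits (0,0):0^0=0 -> mex({0}) = 1
G(4): splits (0,1):0^1=1 (0,0):0^0=0 -> mex({0, 1}) = 2
G(5): splits (0,2):0^1=1 (0,1):0^1=1 (0,0):0^0=0 -> mex({0, 1}) = 2
G(6) = mex({1}) = 0
G(7) = mex({0, 1, 2}) = 3
G(8) = mex({0, 1, 2}) = 3
G(9) = mex({0, 2}) = 1
G(10) = mex({0, 2, 3}) = 1
G(11) = mex({0, 3}) = 1
G(12) = mex({1, 3}) = 0
G(13) = mex({0, 1, 2, 3}) = 4
Therefore G(13) = 4.

4


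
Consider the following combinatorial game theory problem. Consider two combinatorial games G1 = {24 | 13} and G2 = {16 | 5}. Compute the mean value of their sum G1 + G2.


G1 = {24 | 13}, G2 = {16 | 5}
Each is a switch {a | b} with numbers a > b; its mean value is (a + b)/2, and mean value is additive over game sums: m(G1 + G2) = m(G1) + m(G2).
Mean of G1 = (24 + (13))/2 = 37/2 = 37/2
Mean of G2 = (16 + (5))/2 = 21/2 = 21/2
Mean of G1 + G2 = 37/2 + 21/2 = 29

29


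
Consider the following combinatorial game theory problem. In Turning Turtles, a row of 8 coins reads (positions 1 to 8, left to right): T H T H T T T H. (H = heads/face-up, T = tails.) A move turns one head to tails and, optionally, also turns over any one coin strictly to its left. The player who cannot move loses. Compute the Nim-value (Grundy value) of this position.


Coins: T H T H T T T H
Key fact: a single head at position k behaves exactly like a Nim heap of size k (turning it to T and optionally flipping a coin at j < k corresponds to moving the heap from k to j, or to 0), and heads combine as a disjunctive sum (two heads at the same place would cancel, matching j XOR j = 0). So the Nim-value is the XOR of the 1-indexed positions of the heads.
Face-up positions (1-indexed): [2, 4, 8]
XOR 0 with 2: 0 XOR 2 = 2
XOR 2 with 4: 2 XOR 4 = 6
XOR 6 with 8: 6 XOR 8 = 14
Nim-value = 14

14


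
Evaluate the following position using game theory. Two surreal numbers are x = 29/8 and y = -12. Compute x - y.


x = 29/8, y = -12
Converting to common denominator: 8
x = 29/8, y = -96/8
x - y = 29/8 - -12 = 125/8

125/8


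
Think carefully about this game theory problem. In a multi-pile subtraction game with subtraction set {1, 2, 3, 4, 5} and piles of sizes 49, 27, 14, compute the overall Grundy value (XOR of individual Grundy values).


Subtraction set: {1, 2, 3, 4, 5}
For this subtraction set, G(n) = n mod 6 (period = max + 1 = 6).
Pile 1 (size 49): G(49) = 49 mod 6 = 1
Pile 2 (size 27): G(27) = 27 mod 6 = 3
Pile 3 (size 14): G(14) = 14 mod 6 = 2
Total Grundy value = XOR of all: 1 XOR 3 XOR 2 = 0

0


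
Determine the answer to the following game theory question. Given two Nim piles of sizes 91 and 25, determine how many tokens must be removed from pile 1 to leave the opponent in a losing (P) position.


Piles: 91 and 25
Current XOR: 91 XOR 25 = 66 (non-zero, so this is an N-position).
To make the XOR zero, we need to find a move that balances the piles.
For pile 1 (size 91): target = 91 XOR 66 = 25
We reduce pile 1 from 91 to 25.
Tokens removed: 91 - 25 = 66
Verification: 25 XOR 25 = 0

66


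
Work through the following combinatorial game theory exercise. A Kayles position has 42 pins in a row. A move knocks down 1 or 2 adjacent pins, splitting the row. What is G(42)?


Kayles: a move removes 1 or 2 adjacent pins from a contiguous row.
Removing pins from a row of k leaves two independent rows (a, b) with a + b = k - 1 (one pin) or a + b = k - 2 (two pins); an end removal gives a = 0.
By Sprague-Grundy, G(k) = mex{ G(a) XOR G(b) } over all these splits. G(0) = 0.
G(1): splits (0,0):0^0=0 -> mex({0}) = 1
G(2): splits (0,1):0^1=1 (0,0):0^0=0 -> mex({0, 1}) = 2
G(3): splits (0,2):0^2=2 (1,1):1^1=0 (0,1):0^1=1 -> mex({0, 1, 2}) = 3
G(4): splits (0,3):0^3=3 (1,2):1^2=3 (0,2):0^2=2 (1,1):1^1=0 -> mex({0, 2, 3}) = 1
G(5): splits (0,4):0^1=1 (1,3):1^3=2 (2,2):2^2=0 (0,3):0^3=3 (1,2):1^2=3 -> mex({0, 1, 2, 3}) = 4
G(6) = mex({0, 1, 2, 4}) = 3
G(7) = mex({0, 1, 3, 4, 5}) = 2
G(8) = mex({0, 2, 3, 5, 6}) = 1
G(9) = mex({0, 1, 2, 3, 6, 7}) = 4
G(10) = mex({0, 1, 3, 4, 5, 7}) = 2
G(11) = mex({0, 1, 2, 3, 4, 5}) = 6
G(12) = mex({0, 1, 2, 3, 5, 6, 7}) = 4
G(13) = mex({0, 2, 3, 4, 6, 7}) = 1
G(14) = mex({0, 1, 4, 5, 6, 7}) = 2
G(15) = mex({0, 1, 2, 3, 4, 5, 6}) = 7
G(16) = mex({0, 2, 3, 5, 6, 7}) = 1
G(17) = mex({0, 1, 2, 3, 5, 6, 7}) = 4
G(18) = mex({0, 1, 2, 4, 5, 6}) = 3
G(19) = mex({0, 1, 3, 4, 5, 7}) = 2
G(20) = mex({0, 2, 3, 4, 5, 6, 7}) = 1
G(21) = mex({0, 1, 2, 3, 5, 6, 7}) = 4
G(22) = mex({0, 1, 2, 3, 4, 5, 7}) = 6
G(23) = mex({0, 1, 2, 3, 4, 5, 6}) = 7
G(24) = mex({0, 1, 2, 3, 5, 6, 7}) = 4
G(25) = mex({0, 2, 3, 4, 6, 7}) = 1
G(26) = mex({0, 1, 3, 4, 5, 6, 7}) = 2
G(27) = mex({0, 1, 2, 3, 4, 5, 6, 7}) = 8
G(28) = mex({0, 1, 2, 3, 4, 6, 7, 8}) = 5
G(29) = mex({0, 1, 2, 3, 5, 6, 7, 8, 9}) = 4
G(30) = mex({0, 1, 2, 3, 4, 5, 6, 9, 10}) = 7
G(31) = mex({0, 1, 3, 4, 5, 7, 10, 11}) = 2
G(32) = mex({0, 2, 3, 4, 5, 6, 7, 9, 11}) = 1
G(33) = mex({0, 1, 2, 3, 4, 5, 6, 7, 9, 12}) = 8
G(34) = mex({0, 1, 2, 3, 4, 5, 7, 8, 11, 12}) = 6
G(35) = mex({0, 1, 2, 3, 4, 5, 6, 8, 9, 10, 11}) = 7
G(36) = mex({0, 1, 2, 3, 5, 6, 7, 9, 10}) = 4
G(37) = mex({0, 2, 3, 4, 6, 7, 9, 10, 11, 12}) = 1
G(38) = mex({0, 1, 3, 4, 5, 6, 7, 9, 10, 11, 12}) = 2
G(39) = mex({0, 1, 2, 4, 5, 6, 7, 9, 10, 12, 14}) = 3
G(40) = mex({0, 2, 3, 4, 6, 7, 11, 12, 14}) = 1
G(41) = mex({0, 1, 2, 3, 5, 6, 7, 9, 10, 11, 12}) = 4
G(42) = mex({0, 1, 2, 3, 4, 5, 6, 9, 10}) = 7
Therefore G(42) = 7.

7


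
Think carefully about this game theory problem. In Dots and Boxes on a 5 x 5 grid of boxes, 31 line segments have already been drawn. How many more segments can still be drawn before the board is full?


Grid: 5 x 5 boxes, i.e. 6 rows and 6 columns of dots.
Horizontal edges: (rows + 1) * cols = 6 * 5 = 30
Vertical edges: rows * (cols + 1) = 5 * 6 = 30
Total edges: 30 + 30 = 60
Edges drawn: 31
Remaining: 60 - 31 = 29

29


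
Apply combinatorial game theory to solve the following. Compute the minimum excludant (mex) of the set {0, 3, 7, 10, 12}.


Set = {0, 3, 7, 10, 12}
0 is in the set.
1 is NOT in the set. This is the mex.
mex = 1

1


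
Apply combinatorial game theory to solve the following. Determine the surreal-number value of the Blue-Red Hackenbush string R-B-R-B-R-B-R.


Edges (from ground): R-B-R-B-R-B-R
By Berlekamp's sign-expansion rule, a Blue-Red Hackenbush stalk has the value of the surreal number whose sign sequence is the edge sequence with B -> + and R -> -.
Sign sequence: -+-+-+-
Trace the sign expansion in the surreal number tree, starting from 0:
Edge 1: R (sign -) -> bounds (-inf, 0), value = -1
Edge 2: B (sign +) -> bounds (-1, 0), value = -1/2
Edge 3: R (sign -) -> bounds (-1, -1/2), value = -3/4
Edge 4: B (sign +) -> bounds (-3/4, -1/2), value = -5/8
Edge 5: R (sign -) -> bounds (-3/4, -5/8), value = -11/16
Edge 6: B (sign +) -> bounds (-11/16, -5/8), value = -21/32
Edge 7: R (sign -) -> bounds (-11/16, -21/32), value = -43/64
Game value = -43/64

-43/64


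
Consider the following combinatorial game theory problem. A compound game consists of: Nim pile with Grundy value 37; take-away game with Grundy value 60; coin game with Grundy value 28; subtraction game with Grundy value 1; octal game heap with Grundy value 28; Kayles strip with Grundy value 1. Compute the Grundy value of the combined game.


By the Sprague-Grundy theorem, the Grundy value of a sum of games is the XOR of individual Grundy values.
Nim pile: Grundy value = 37. Running XOR: 0 XOR 37 = 37
take-away game: Grundy value = 60. Running XOR: 37 XOR 60 = 25
coin game: Grundy value = 28. Running XOR: 25 XOR 28 = 5
subtraction game: Grundy value = 1. Running XOR: 5 XOR 1 = 4
octal game heap: Grundy value = 28. Running XOR: 4 XOR 28 = 24
Kayles strip: Grundy value = 1. Running XOR: 24 XOR 1 = 25
The combined Grundy value is 25.

25


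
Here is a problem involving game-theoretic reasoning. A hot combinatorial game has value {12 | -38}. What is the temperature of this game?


The game is {12 | -38}, a switch {a | b} with numbers a > b.
Cooling {a | b} by t gives {a - t | b + t}, which stops being hot when a - t = b + t, i.e. at t = (a - b)/2. So the temperature of a switch is (a - b)/2.
Temperature = (Left option - Right option) / 2
= (12 - (-38)) / 2
= 50 / 2
= 25

25


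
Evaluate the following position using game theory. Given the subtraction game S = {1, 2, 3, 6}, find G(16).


The subtraction set is S = {1, 2, 3, 6}.
G(k) = mex{ G(k - s) : s in S, s <= k }. We compute iteratively: G(0) = 0.
G(1) = mex({0}) = 1
G(2) = mex({0, 1}) = 2
G(3) = mex({0, 1, 2}) = 3
G(4) = mex({1, 2, 3}) = 0
G(5) = mex({0, 2, 3}) = 1
G(6) = mex({0, 1, 3}) = 2
G(7) = mex({0, 1, 2}) = 3
G(8) = mex({1, 2, 3}) = 0
G(9) = mex({0, 2, 3}) = 1
Observe that G(4)..G(9) = 0, 1, 2, 3, 0, 1 repeats G(0)..G(5) = 0, 1, 2, 3, 0, 1.
For k >= max(S) = 6, G(k) is determined by the previous 6 values G(k-6)..G(k-1); a window of 6 consecutive values has recurred shifted by 4, so by induction G(k + 4) = G(k) for all k >= 0: the sequence is periodic from the start with period 4.
One period: G(0..3) = 0, 1, 2, 3.
16 mod 4 = 0, so G(16) = G(0) = 0.

0


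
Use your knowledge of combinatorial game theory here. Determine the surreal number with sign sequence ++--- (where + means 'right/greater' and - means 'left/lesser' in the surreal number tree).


Sign expansion: ++---
Rule: track bounds (lo, hi), initially (-inf, +inf). On '+', the current value becomes lo and we move to the simplest number in (value, hi): value + 1 if hi = +inf, otherwise the midpoint (value + hi)/2. On '-', the current value becomes hi and we move to value - 1 if lo = -inf, otherwise the midpoint (lo + value)/2.
Start at 0.
Step 1: sign = +, move right. Bounds: (0, +inf). Value = 1
Step 2: sign = +, move right. Bounds: (1, +inf). Value = 2
Step 3: sign = -, move left. Bounds: (1, 2). Value = 3/2
Step 4: sign = -, move left. Bounds: (1, 3/2). Value = 5/4
Step 5: sign = -, move left. Bounds: (1, 5/4). Value = 9/8
The surreal number with sign expansion ++--- is 9/8.

9/8


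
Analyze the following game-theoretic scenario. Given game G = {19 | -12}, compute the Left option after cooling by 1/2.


Original game: {19 | -12} (a switch {a | b} with a > b).
Cooling by t (for t below the temperature (a - b)/2 = 31/2) taxes each move by t: {a | b} cooled by t is {a - t | b + t}.
Cooling amount: t = 1/2
Cooled Left option: 19 - 1/2 = 37/2
Cooled Right option: -12 + 1/2 = -23/2
Cooled game: {37/2 | -23/2}
Left option = 37/2

37/2


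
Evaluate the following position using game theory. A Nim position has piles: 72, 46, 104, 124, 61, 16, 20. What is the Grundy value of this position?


We need the XOR (exclusive or) of all pile sizes.
After XOR-ing pile 1 (size 72): 0 XOR 72 = 72
After XOR-ing pile 2 (size 46): 72 XOR 46 = 102
After XOR-ing pile 3 (size 104): 102 XOR 104 = 14
After XOR-ing pile 4 (size 124): 14 XOR 124 = 114
After XOR-ing pile 5 (size 61): 114 XOR 61 = 79
After XOR-ing pile 6 (size 16): 79 XOR 16 = 95
After XOR-ing pile 7 (size 20): 95 XOR 20 = 75
The Nim-value of this position is 75.

75


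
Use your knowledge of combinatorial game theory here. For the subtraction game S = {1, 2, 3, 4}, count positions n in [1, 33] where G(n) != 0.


Subtraction set S = {1, 2, 3, 4}, so G(n) = n mod 5.
G(n) = 0 when n is a multiple of 5.
Multiples of 5 in [1, 33]: 6
N-positions (nonzero Grundy) = 33 - 6 = 27

27


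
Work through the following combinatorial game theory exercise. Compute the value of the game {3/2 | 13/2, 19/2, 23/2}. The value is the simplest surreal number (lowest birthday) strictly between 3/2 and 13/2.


Left options: {3/2}, max = 3/2
Right options: {13/2, 19/2, 23/2}, min = 13/2
All options are numbers and max(Left) < min(Right), so by the simplicity theorem the value is the simplest (earliest-born) number strictly between 3/2 and 13/2.
Integers 2 through 6 all lie strictly between 3/2 and 13/2.
Among integers, the simplest (lowest birthday = smallest |n|; 0 is born on day 0, +-n on day n) is 2.
No non-integer in the interval can be simpler: if x is a non-integer in the interval, then floor(x) or ceil(x) also lies in the interval (the interval contains an integer), and both are proper prefixes of x's sign expansion, i.e. born earlier. So the game value is 2.
Game value = 2

2


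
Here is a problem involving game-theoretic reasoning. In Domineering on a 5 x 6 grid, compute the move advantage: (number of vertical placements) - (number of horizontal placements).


Board is 5 x 6 (rows x cols).
Left (vertical) placements: (rows-1) * cols = 4 * 6 = 24
Right (horizontal) placements: rows * (cols-1) = 5 * 5 = 25
Advantage = Left - Right = 24 - 25 = -1

-1


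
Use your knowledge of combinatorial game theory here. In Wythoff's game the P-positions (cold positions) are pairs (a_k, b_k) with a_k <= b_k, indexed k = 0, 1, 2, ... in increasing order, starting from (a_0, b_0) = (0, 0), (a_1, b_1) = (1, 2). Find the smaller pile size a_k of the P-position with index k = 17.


By Wythoff's theorem, a_k = floor(k * phi) and b_k = floor(k * phi^2) = a_k + k, where phi = (1 + sqrt(5))/2 is the golden ratio.
phi = (1 + sqrt(5))/2 = 1.618034
k = 17
k * phi = 17 * 1.618034 = 27.506578
a_17 = floor(k * phi) = 27

27


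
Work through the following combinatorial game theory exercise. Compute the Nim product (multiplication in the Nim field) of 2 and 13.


Nim multiplication is bilinear over XOR: (u XOR v) * w = (u*w) XOR (v*w).
So we split each operand into its bit components and XOR the pairwise Nim products.
2 = 2 (as XOR of powers of 2).
13 = 1 + 4 + 8 (as XOR of powers of 2).
Using the standard Nim-product table on single bits:
  2*2 = 3,   2*4 = 8,   2*8 = 12,
  4*4 = 6,   4*8 = 11,  8*8 = 13,
and  1*x = x (identity), k*l = l*k (commutative).
Pairwise Nim products:
  2 * 1 = 2
  2 * 4 = 8
  2 * 8 = 12
XOR them: 2 XOR 8 XOR 12 = 6.
Result: 2 * 13 = 6 (in Nim).

6


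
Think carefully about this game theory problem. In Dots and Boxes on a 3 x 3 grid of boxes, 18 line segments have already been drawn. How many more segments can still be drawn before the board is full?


Grid: 3 x 3 boxes, i.e. 4 rows and 4 columns of dots.
Horizontal edges: (rows + 1) * cols = 4 * 3 = 12
Vertical edges: rows * (cols + 1) = 3 * 4 = 12
Total edges: 12 + 12 = 24
Edges drawn: 18
Remaining: 24 - 18 = 6

6


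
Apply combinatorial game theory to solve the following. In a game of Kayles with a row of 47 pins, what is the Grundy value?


Kayles: a move removes 1 or 2 adjacent pins from a contiguous row.
Removing pins from a row of k leaves two independent rows (a, b) with a + b = k - 1 (one pin) or a + b = k - 2 (two pins); an end removal gives a = 0.
By Sprague-Grundy, G(k) = mex{ G(a) XOR G(b) } over all these splits. G(0) = 0.
G(1): splits (0,0):0^0=0 -> mex({0}) = 1
G(2): splits (0,1):0^1=1 (0,0):0^0=0 -> mex({0, 1}) = 2
G(3): splits (0,2):0^2=2 (1,1):1^1=0 (0,1):0^1=1 -> mex({0, 1, 2}) = 3
G(4): splits (0,3):0^3=3 (1,2):1^2=3 (0,2):0^2=2 (1,1):1^1=0 -> mex({0, 2, 3}) = 1
G(5): splits (0,4):0^1=1 (1,3):1^3=2 (2,2):2^2=0 (0,3):0^3=3 (1,2):1^2=3 -> mex({0, 1, 2, 3}) = 4
G(6) = mex({0, 1, 2, 4}) = 3
G(7) = mex({0, 1, 3, 4, 5}) = 2
G(8) = mex({0, 2, 3, 5, 6}) = 1
G(9) = mex({0, 1, 2, 3, 6, 7}) = 4
G(10) = mex({0, 1, 3, 4, 5, 7}) = 2
G(11) = mex({0, 1, 2, 3, 4, 5}) = 6
G(12) = mex({0, 1, 2, 3, 5, 6, 7}) = 4
G(13) = mex({0, 2, 3, 4, 6, 7}) = 1
G(14) = mex({0, 1, 4, 5, 6, 7}) = 2
G(15) = mex({0, 1, 2, 3, 4, 5, 6}) = 7
G(16) = mex({0, 2, 3, 5, 6, 7}) = 1
G(17) = mex({0, 1, 2, 3, 5, 6, 7}) = 4
G(18) = mex({0, 1, 2, 4, 5, 6}) = 3
G(19) = mex({0, 1, 3, 4, 5, 7}) = 2
G(20) = mex({0, 2, 3, 4, 5, 6, 7}) = 1
G(21) = mex({0, 1, 2, 3, 5, 6, 7}) = 4
G(22) = mex({0, 1, 2, 3, 4, 5, 7}) = 6
G(23) = mex({0, 1, 2, 3, 4, 5, 6}) = 7
G(24) = mex({0, 1, 2, 3, 5, 6, 7}) = 4
G(25) = mex({0, 2, 3, 4, 6, 7}) = 1
G(26) = mex({0, 1, 3, 4, 5, 6, 7}) = 2
G(27) = mex({0, 1, 2, 3, 4, 5, 6, 7}) = 8
G(28) = mex({0, 1, 2, 3, 4, 6, 7, 8}) = 5
G(29) = mex({0, 1, 2, 3, 5, 6, 7, 8, 9}) = 4
G(30) = mex({0, 1, 2, 3, 4, 5, 6, 9, 10}) = 7
G(31) = mex({0, 1, 3, 4, 5, 7, 10, 11}) = 2
G(32) = mex({0, 2, 3, 4, 5, 6, 7, 9, 11}) = 1
G(33) = mex({0, 1, 2, 3, 4, 5, 6, 7, 9, 12}) = 8
G(34) = mex({0, 1, 2, 3, 4, 5, 7, 8, 11, 12}) = 6
G(35) = mex({0, 1, 2, 3, 4, 5, 6, 8, 9, 10, 11}) = 7
G(36) = mex({0, 1, 2, 3, 5, 6, 7, 9, 10}) = 4
G(37) = mex({0, 2, 3, 4, 6, 7, 9, 10, 11, 12}) = 1
G(38) = mex({0, 1, 3, 4, 5, 6, 7, 9, 10, 11, 12}) = 2
G(39) = mex({0, 1, 2, 4, 5, 6, 7, 9, 10, 12, 14}) = 3
G(40) = mex({0, 2, 3, 4, 6, 7, 11, 12, 14}) = 1
G(41) = mex({0, 1, 2, 3, 5, 6, 7, 9, 10, 11, 12}) = 4
G(42) = mex({0, 1, 2, 3, 4, 5, 6, 9, 10}) = 7
G(43) = mex({0, 1, 3, 4, 5, 7, 9, 10, 12, 15}) = 2
G(44) = mex({0, 2, 3, 4, 5, 6, 7, 9, 10, 12, 15}) = 1
G(45) = mex({0, 1, 2, 3, 4, 5, 6, 7, 9, 10, 12, 14}) = 8
G(46) = mex({0, 1, 3, 4, 5, 7, 8, 11, 12, 14}) = 2
G(47) = mex({0, 1, 2, 3, 4, 5, 6, 8, 9, 10, 11, 12}) = 7
Therefore G(47) = 7.

7


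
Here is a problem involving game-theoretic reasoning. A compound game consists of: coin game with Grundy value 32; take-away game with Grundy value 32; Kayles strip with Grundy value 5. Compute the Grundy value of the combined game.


By the Sprague-Grundy theorem, the Grundy value of a sum of games is the XOR of individual Grundy values.
coin game: Grundy value = 32. Running XOR: 0 XOR 32 = 32
take-away game: Grundy value = 32. Running XOR: 32 XOR 32 = 0
Kayles strip: Grundy value = 5. Running XOR: 0 XOR 5 = 5
The combined Grundy value is 5.

5


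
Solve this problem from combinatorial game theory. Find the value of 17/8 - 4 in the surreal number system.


x = 17/8, y = 4
Converting to common denominator: 8
x = 17/8, y = 32/8
x - y = 17/8 - 4 = -15/8

-15/8


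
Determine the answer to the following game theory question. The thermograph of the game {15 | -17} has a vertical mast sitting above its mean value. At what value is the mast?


Game = {15 | -17}, a switch {a | b} with numbers a > b.
Its thermograph has left wall a - t and right wall b + t, which meet at t = (a - b)/2, where both equal (a + b)/2. So the mast (mean value) is at (a + b)/2.
Mean = (15 + (-17))/2 = -2/2 = -1

-1


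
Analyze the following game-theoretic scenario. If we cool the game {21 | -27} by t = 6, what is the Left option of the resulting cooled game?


Original game: {21 | -27} (a switch {a | b} with a > b).
Cooling by t (for t below the temperature (a - b)/2 = 24) taxes each move by t: {a | b} cooled by t is {a - t | b + t}.
Cooling amount: t = 6
Cooled Left option: 21 - 6 = 15
Cooled Right option: -27 + 6 = -21
Cooled game: {15 | -21}
Left option = 15

15


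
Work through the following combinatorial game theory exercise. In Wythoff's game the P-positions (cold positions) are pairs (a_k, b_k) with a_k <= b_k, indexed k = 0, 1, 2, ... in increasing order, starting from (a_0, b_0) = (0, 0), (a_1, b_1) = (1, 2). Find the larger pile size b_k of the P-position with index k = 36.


By Wythoff's theorem, a_k = floor(k * phi) and b_k = floor(k * phi^2) = a_k + k, where phi = (1 + sqrt(5))/2 is the golden ratio.
phi = (1 + sqrt(5))/2 = 1.618034
phi^2 = phi + 1 = 2.618034
k = 36
k * phi^2 = 36 * 2.618034 = 94.249224
b_36 = floor(k * phi^2) = 94 (check: a_36 + k = 58 + 36 = 94)

94


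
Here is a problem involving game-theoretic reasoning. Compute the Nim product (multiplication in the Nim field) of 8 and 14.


Nim multiplication is bilinear over XOR: (u XOR v) * w = (u*w) XOR (v*w).
So we split each operand into its bit components and XOR the pairwise Nim products.
8 = 8 (as XOR of powers of 2).
14 = 2 + 4 + 8 (as XOR of powers of 2).
Using the standard Nim-product table on single bits:
  2*2 = 3,   2*4 = 8,   2*8 = 12,
  4*4 = 6,   4*8 = 11,  8*8 = 13,
and  1*x = x (identity), k*l = l*k (commutative).
Pairwise Nim products:
  8 * 2 = 12
  8 * 4 = 11
  8 * 8 = 13
XOR them: 12 XOR 11 XOR 13 = 10.
Result: 8 * 14 = 10 (in Nim).

10


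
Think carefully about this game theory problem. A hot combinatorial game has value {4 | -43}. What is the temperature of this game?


The game is {4 | -43}, a switch {a | b} with numbers a > b.
Cooling {a | b} by t gives {a - t | b + t}, which stops being hot when a - t = b + t, i.e. at t = (a - b)/2. So the temperature of a switch is (a - b)/2.
Temperature = (Left option - Right option) / 2
= (4 - (-43)) / 2
= 47 / 2
= 47/2

47/2


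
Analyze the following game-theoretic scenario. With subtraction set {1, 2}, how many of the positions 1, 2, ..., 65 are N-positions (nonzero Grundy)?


Subtraction set S = {1, 2}, so G(n) = n mod 3.
G(n) = 0 when n is a multiple of 3.
Multiples of 3 in [1, 65]: 21
N-positions (nonzero Grundy) = 65 - 21 = 44

44


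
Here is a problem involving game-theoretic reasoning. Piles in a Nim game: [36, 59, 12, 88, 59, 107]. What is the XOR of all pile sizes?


We need the XOR (exclusive or) of all pile sizes.
After XOR-ing pile 1 (size 36): 0 XOR 36 = 36
After XOR-ing pile 2 (size 59): 36 XOR 59 = 31
After XOR-ing pile 3 (size 12): 31 XOR 12 = 19
After XOR-ing pile 4 (size 88): 19 XOR 88 = 75
After XOR-ing pile 5 (size 59): 75 XOR 59 = 112
After XOR-ing pile 6 (size 107): 112 XOR 107 = 27
The Nim-value of this position is 27.

27


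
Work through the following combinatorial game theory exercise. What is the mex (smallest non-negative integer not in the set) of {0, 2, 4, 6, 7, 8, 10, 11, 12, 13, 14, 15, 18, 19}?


Set = {0, 2, 4, 6, 7, 8, 10, 11, 12, 13, 14, 15, 18, 19}
0 is in the set.
1 is NOT in the set. This is the mex.
mex = 1

1


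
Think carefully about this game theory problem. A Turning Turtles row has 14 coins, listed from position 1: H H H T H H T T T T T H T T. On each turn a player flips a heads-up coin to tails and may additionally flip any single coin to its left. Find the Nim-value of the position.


Coins: H H H T H H T T T T T H T T
Key fact: a single head at position k behaves exactly like a Nim heap of size k (turning it to T and optionally flipping a coin at j < k corresponds to moving the heap from k to j, or to 0), and heads combine as a disjunctive sum (two heads at the same place would cancel, matching j XOR j = 0). So the Nim-value is the XOR of the 1-indexed positions of the heads.
Face-up positions (1-indexed): [1, 2, 3, 5, 6, 12]
XOR 0 with 1: 0 XOR 1 = 1
XOR 1 with 2: 1 XOR 2 = 3
XOR 3 with 3: 3 XOR 3 = 0
XOR 0 with 5: 0 XOR 5 = 5
XOR 5 with 6: 5 XOR 6 = 3
XOR 3 with 12: 3 XOR 12 = 15
Nim-value = 15

15


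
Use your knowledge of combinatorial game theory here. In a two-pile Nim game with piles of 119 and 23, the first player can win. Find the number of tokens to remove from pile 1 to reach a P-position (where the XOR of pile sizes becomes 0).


Piles: 119 and 23
Current XOR: 119 XOR 23 = 96 (non-zero, so this is an N-position).
To make the XOR zero, we need to find a move that balances the piles.
For pile 1 (size 119): target = 119 XOR 96 = 23
We reduce pile 1 from 119 to 23.
Tokens removed: 119 - 23 = 96
Verification: 23 XOR 23 = 0

96


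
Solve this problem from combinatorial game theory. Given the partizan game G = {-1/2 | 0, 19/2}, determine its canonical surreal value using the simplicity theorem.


Left options: {-1/2}, max = -1/2
Right options: {0, 19/2}, min = 0
All options are numbers and max(Left) < min(Right), so by the simplicity theorem the value is the simplest (earliest-born) number strictly between -1/2 and 0.
No integer lies strictly between -1/2 and 0, so the value is the dyadic rational m/2^k in the interval with the smallest k (then m odd); search k = 1, 2, ...:
Denominator 2: no odd multiple of 1/2 lies strictly between -1/2 and 0.
Denominator 4: -1/4 lies strictly between -1/2 and 0 -- found.
The simplest number in the interval is -1/4.
Game value = -1/4

-1/4


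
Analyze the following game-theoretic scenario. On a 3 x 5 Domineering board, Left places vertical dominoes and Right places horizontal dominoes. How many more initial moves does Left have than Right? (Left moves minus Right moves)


Board is 3 x 5 (rows x cols).
Left (vertical) placements: (rows-1) * cols = 2 * 5 = 10
Right (horizontal) placements: rows * (cols-1) = 3 * 4 = 12
Advantage = Left - Right = 10 - 12 = -2

-2


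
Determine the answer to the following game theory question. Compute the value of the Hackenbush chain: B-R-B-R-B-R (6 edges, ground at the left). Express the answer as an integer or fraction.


Edges (from ground): B-R-B-R-B-R
By Berlekamp's sign-expansion rule, a Blue-Red Hackenbush stalk has the value of the surreal number whose sign sequence is the edge sequence with B -> + and R -> -.
Sign sequence: +-+-+-
Trace the sign expansion in the surreal number tree, starting from 0:
Edge 1: B (sign +) -> bounds (0, +inf), value = 1
Edge 2: R (sign -) -> bounds (0, 1), value = 1/2
Edge 3: B (sign +) -> bounds (1/2, 1), value = 3/4
Edge 4: R (sign -) -> bounds (1/2, 3/4), value = 5/8
Edge 5: B (sign +) -> bounds (5/8, 3/4), value = 11/16
Edge 6: R (sign -) -> bounds (5/8, 11/16), value = 21/32
Game value = 21/32

21/32
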